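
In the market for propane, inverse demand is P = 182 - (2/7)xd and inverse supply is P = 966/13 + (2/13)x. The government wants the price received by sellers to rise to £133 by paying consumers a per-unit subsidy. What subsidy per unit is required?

Required subsidy s = £60 per unit

At a seller price of 133, quantity supplied is -483 + 6.5·133 = 381.5.
Buyers absorb 381.5 only when they pay Pb = 182 − (2/7)·381.5 = 73.
s = Ps − Pb = 133 − 73 = 60.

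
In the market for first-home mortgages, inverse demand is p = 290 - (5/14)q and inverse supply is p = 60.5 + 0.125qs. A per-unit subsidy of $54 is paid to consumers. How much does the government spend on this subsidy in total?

Pre-subsidy: 290 - (5/14)q = 60.5 + 0.125q gives q* = 476 and p* = 120.
With the rebate, buyers effectively pay pb = ps − 54, where ps is the price sellers receive.
On the curves, pb = 290 - (5/14)q and ps = 60.5 + 0.125q; the wedge ps − pb = 54 gives 60.5 + 0.125q − (290 - (5/14)q) = 54, so q' = 588.
Then pb = 290 − (5/14)·588 = 80 and ps = 60.5 + 0.125·588 = 134.
Government outlay = subsidy × quantity = 54 × 588 = 31752.

Government cost = $31752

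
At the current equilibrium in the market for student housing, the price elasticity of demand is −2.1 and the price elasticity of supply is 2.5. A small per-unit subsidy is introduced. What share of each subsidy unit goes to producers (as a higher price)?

For a small subsidy around the equilibrium, the benefit split depends on the relative slopes, which at a point are proportional to the elasticities.
Buyer share = εs/(εs + |εd|) = 2.5/(2.5 + 2.1) = 25/46; seller share = |εd|/(εs + |εd|) = 21/46.
So producers capture 21/46 of the subsidy.

Producer share = 21/46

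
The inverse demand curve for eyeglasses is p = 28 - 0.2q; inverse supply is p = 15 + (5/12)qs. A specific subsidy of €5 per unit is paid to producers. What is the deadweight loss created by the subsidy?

Pre-subsidy: 28 - 0.2q = 15 + (5/12)q gives q* = 780/37 and p* = 880/37.
With the subsidy, sellers receive ps = pb + 5 for each unit, where pb is the price buyers pay.
On the curves, pb = 28 - 0.2q and ps = 15 + (5/12)q; the wedge ps − pb = 5 gives 15 + (5/12)q − (28 - 0.2q) = 5, so q' = 1080/37.
Then pb = 28 − 0.2·(1080/37) = 820/37 and ps = 15 + (5/12)·(1080/37) = 1005/37.
The subsidy expands output by 1080/37 − 780/37 = 300/37 past the efficient level; on those units the gap between marginal cost and willingness to pay runs from 0 up to 5.
DWL = ½ × 5 × 300/37 = 750/37.

Deadweight loss = 750/37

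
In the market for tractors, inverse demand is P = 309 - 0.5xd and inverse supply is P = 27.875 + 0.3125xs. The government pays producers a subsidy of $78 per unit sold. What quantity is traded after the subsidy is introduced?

Pre-subsidy: 309 - 0.5x = 27.875 + 0.3125x gives x* = 346 and P* = 136.
With the subsidy, sellers receive Ps = Pb + 78 for each unit, where Pb is the price buyers pay.
On the curves, Pb = 309 - 0.5x and Ps = 27.875 + 0.3125x; the wedge Ps − Pb = 78 gives 27.875 + 0.3125x − (309 - 0.5x) = 78, so x' = 442.
Then Pb = 309 − 0.5·442 = 88 and Ps = 27.875 + 0.3125·442 = 166.

x' = 442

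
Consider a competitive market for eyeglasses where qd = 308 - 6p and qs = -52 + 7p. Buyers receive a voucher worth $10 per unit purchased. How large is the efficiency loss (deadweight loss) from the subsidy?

Deadweight loss = 2100/13

Pre-subsidy: 308 - 6p = -52 + 7p gives p* = 360/13, q* = 1844/13.
With the rebate, buyers effectively pay pb = ps − 10, where ps is the price sellers receive.
Demand in terms of ps becomes qd = 308 − 6(ps − 10) = 368 - 6ps. Setting this equal to supply: 368 - 6ps = -52 + 7ps, so ps = 420/13.
Buyers pay pb = 420/13 − 10 = 290/13; q' = -52 + 7·(420/13) = 2264/13.
The subsidy expands output by 2264/13 − 1844/13 = 420/13 past the efficient level; on those units the gap between marginal cost and willingness to pay runs from 0 up to 10.
DWL = ½ × 10 × 420/13 = 2100/13.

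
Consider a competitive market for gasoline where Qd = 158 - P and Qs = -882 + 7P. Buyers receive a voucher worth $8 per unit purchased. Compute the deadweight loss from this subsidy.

Pre-subsidy: 158 - P = -882 + 7P gives P* = 130, Q* = 28.
With the rebate, buyers effectively pay Pb = Ps − 8, where Ps is the price sellers receive.
Demand in terms of Ps becomes Qd = 158 − 1(Ps − 8) = 166 - Ps. Setting this equal to supply: 166 - Ps = -882 + 7Ps, so Ps = 131.
Buyers pay Pb = 131 − 8 = 123; Q' = -882 + 7·131 = 35.
The subsidy expands output by 35 − 28 = 7 past the efficient level; on those units the gap between marginal cost and willingness to pay runs from 0 up to 8.
DWL = ½ × 8 × 7 = 28.

Deadweight loss = $28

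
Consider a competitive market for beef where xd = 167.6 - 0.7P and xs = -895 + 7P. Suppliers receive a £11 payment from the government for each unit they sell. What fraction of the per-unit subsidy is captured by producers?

Pre-subsidy: 167.6 - 0.7P = -895 + 7P gives P* = 138, x* = 71.
With the subsidy, sellers receive Ps = Pb + 11 for each unit, where Pb is the price buyers pay.
Supply in terms of Pb becomes xs = -895 + 7(Pb + 11) = -818 + 7Pb. Setting this equal to demand: 167.6 - 0.7Pb = -818 + 7Pb, so Pb = 128.
Sellers receive Ps = 128 + 11 = 139; x' = 167.6 − 0.7·128 = 78.
Buyers' price falls by P* − Pb = 138 − 128 = 10; sellers' price rises by Ps − P* = 139 − 138 = 1.
So producers capture 1/11 = 1/11 of each unit of subsidy.

Producer share = 1/11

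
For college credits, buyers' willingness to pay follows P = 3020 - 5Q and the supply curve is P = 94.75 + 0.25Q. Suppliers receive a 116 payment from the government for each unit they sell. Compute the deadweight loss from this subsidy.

Deadweight loss = 26912/21

Pre-subsidy: 3020 - 5Q = 94.75 + 0.25Q gives Q* = 11701/21 and P* = 4915/21.
With the subsidy, sellers receive Ps = Pb + 116 for each unit, where Pb is the price buyers pay.
On the curves, Pb = 3020 - 5Q and Ps = 94.75 + 0.25Q; the wedge Ps − Pb = 116 gives 94.75 + 0.25Q − (3020 - 5Q) = 116, so Q' = 4055/7.
Then Pb = 3020 − 5·(4055/7) = 865/7 and Ps = 94.75 + 0.25·(4055/7) = 1677/7.
The subsidy expands output by 4055/7 − 11701/21 = 464/21 past the efficient level; on those units the gap between marginal cost and willingness to pay runs from 0 up to 116.
DWL = ½ × 116 × 464/21 = 26912/21.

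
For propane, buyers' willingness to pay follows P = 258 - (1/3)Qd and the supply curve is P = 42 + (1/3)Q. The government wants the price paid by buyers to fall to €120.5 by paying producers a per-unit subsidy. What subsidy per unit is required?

At a buyer price of 120.5, quantity demanded is 774 − 3·120.5 = 412.5.
Sellers supply 412.5 only when they receive Ps = 42 + (1/3)·412.5 = 179.5.
s = Ps − Pb = 179.5 − 120.5 = 59.

Required subsidy s = €59 per unit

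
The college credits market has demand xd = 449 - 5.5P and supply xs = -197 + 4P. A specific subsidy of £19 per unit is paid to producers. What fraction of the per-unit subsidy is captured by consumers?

Pre-subsidy: 449 - 5.5P = -197 + 4P gives P* = 68, x* = 75.
With the subsidy, sellers receive Ps = Pb + 19 for each unit, where Pb is the price buyers pay.
Supply in terms of Pb becomes xs = -197 + 4(Pb + 19) = -121 + 4Pb. Setting this equal to demand: 449 - 5.5Pb = -121 + 4Pb, so Pb = 60.
Sellers receive Ps = 60 + 19 = 79; x' = 449 − 5.5·60 = 119.
Buyers' price falls by P* − Pb = 68 − 60 = 8; sellers' price rises by Ps − P* = 79 − 68 = 11.
So consumers capture 8/19 = 8/19 of each unit of subsidy.

Consumer share = 8/19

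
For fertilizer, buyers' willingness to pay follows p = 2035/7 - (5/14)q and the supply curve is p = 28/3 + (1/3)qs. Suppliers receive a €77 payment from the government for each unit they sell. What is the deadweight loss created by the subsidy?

Deadweight loss = 124509/29

Pre-subsidy: 2035/7 - (5/14)q = 28/3 + (1/3)q gives q* = 11818/29 and p* = 4210/29.
With the subsidy, sellers receive ps = pb + 77 for each unit, where pb is the price buyers pay.
On the curves, pb = 2035/7 - (5/14)q and ps = 28/3 + (1/3)q; the wedge ps − pb = 77 gives 28/3 + (1/3)q − (2035/7 - (5/14)q) = 77, so q' = 15052/29.
Then pb = 2035/7 − (5/14)·(15052/29) = 3055/29 and ps = 28/3 + (1/3)·(15052/29) = 5288/29.
The subsidy expands output by 15052/29 − 11818/29 = 3234/29 past the efficient level; on those units the gap between marginal cost and willingness to pay runs from 0 up to 77.
DWL = ½ × 77 × 3234/29 = 124509/29.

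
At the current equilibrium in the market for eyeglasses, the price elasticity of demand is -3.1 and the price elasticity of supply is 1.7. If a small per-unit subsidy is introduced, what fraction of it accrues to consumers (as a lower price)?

Consumer share = 17/48

For a small subsidy around the equilibrium, the benefit split depends on the relative slopes, which at a point are proportional to the elasticities.
Buyer share = εs/(εs + |εd|) = 1.7/(1.7 + 3.1) = 17/48; seller share = |εd|/(εs + |εd|) = 31/48.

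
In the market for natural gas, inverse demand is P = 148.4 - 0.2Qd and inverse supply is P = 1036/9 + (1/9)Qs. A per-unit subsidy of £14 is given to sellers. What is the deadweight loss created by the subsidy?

Deadweight loss = £315

Pre-subsidy: 148.4 - 0.2Q = 1036/9 + (1/9)Q gives Q* = 107 and P* = 127.
With the subsidy, sellers receive Ps = Pb + 14 for each unit, where Pb is the price buyers pay.
On the curves, Pb = 148.4 - 0.2Q and Ps = 1036/9 + (1/9)Q; the wedge Ps − Pb = 14 gives 1036/9 + (1/9)Q − (148.4 - 0.2Q) = 14, so Q' = 152.
Then Pb = 148.4 − 0.2·152 = 118 and Ps = 1036/9 + (1/9)·152 = 132.
The subsidy expands output by 152 − 107 = 45 past the efficient level; on those units the gap between marginal cost and willingness to pay runs from 0 up to 14.
DWL = ½ × 14 × 45 = 315.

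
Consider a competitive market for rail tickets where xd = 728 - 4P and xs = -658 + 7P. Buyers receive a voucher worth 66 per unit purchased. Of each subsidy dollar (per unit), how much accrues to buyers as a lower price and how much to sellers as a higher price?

Pre-subsidy: 728 - 4P = -658 + 7P gives P* = 126, x* = 224.
With the rebate, buyers effectively pay Pb = Ps − 66, where Ps is the price sellers receive.
Demand in terms of Ps becomes xd = 728 − 4(Ps − 66) = 992 - 4Ps. Setting this equal to supply: 992 - 4Ps = -658 + 7Ps, so Ps = 150.
Buyers pay Pb = 150 − 66 = 84; x' = -658 + 7·150 = 392.
Buyers' price falls by P* − Pb = 126 − 84 = 42; sellers' price rises by Ps − P* = 150 − 126 = 24.

Buyers gain 42 per unit; sellers gain 24 per unit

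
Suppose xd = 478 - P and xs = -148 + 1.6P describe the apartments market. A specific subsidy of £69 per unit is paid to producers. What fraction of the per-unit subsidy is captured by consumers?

Pre-subsidy: 478 - P = -148 + 1.6P gives P* = 3130/13, x* = 3084/13.
With the subsidy, sellers receive Ps = Pb + 69 for each unit, where Pb is the price buyers pay.
Supply in terms of Pb becomes xs = -148 + 1.6(Pb + 69) = -37.6 + 1.6Pb. Setting this equal to demand: 478 - Pb = -37.6 + 1.6Pb, so Pb = 2578/13.
Sellers receive Ps = 2578/13 + 69 = 3475/13; x' = 478 − 1·(2578/13) = 3636/13.
Buyers' price falls by P* − Pb = 3130/13 − 2578/13 = 552/13; sellers' price rises by Ps − P* = 3475/13 − 3130/13 = 345/13.
So consumers capture (552/13)/69 = 8/13 of each unit of subsidy.

Consumer share = 8/13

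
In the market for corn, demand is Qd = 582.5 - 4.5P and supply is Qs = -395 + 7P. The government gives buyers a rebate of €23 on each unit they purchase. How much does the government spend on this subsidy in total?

Pre-subsidy: 582.5 - 4.5P = -395 + 7P gives P* = 85, Q* = 200.
With the rebate, buyers effectively pay Pb = Ps − 23, where Ps is the price sellers receive.
Demand in terms of Ps becomes Qd = 582.5 − 4.5(Ps − 23) = 686 - 4.5Ps. Setting this equal to supply: 686 - 4.5Ps = -395 + 7Ps, so Ps = 94.
Buyers pay Pb = 94 − 23 = 71; Q' = -395 + 7·94 = 263.
Government outlay = subsidy × quantity = 23 × 263 = 6049.

Government cost = €6049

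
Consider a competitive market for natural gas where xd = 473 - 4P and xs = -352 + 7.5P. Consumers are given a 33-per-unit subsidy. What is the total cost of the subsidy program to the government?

Government cost = 206547/23

Pre-subsidy: 473 - 4P = -352 + 7.5P gives P* = 1650/23, x* = 4279/23.
With the rebate, buyers effectively pay Pb = Ps − 33, where Ps is the price sellers receive.
Demand in terms of Ps becomes xd = 473 − 4(Ps − 33) = 605 - 4Ps. Setting this equal to supply: 605 - 4Ps = -352 + 7.5Ps, so Ps = 1914/23.
Buyers pay Pb = 1914/23 − 33 = 1155/23; x' = -352 + 7.5·(1914/23) = 6259/23.
Government outlay = subsidy × quantity = 33 × 6259/23 = 206547/23.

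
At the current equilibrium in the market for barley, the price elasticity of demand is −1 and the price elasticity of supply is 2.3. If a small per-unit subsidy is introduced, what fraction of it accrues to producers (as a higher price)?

For a small subsidy around the equilibrium, the benefit split depends on the relative slopes, which at a point are proportional to the elasticities.
Buyer share = εs/(εs + |εd|) = 2.3/(2.3 + 1) = 23/33; seller share = |εd|/(εs + |εd|) = 10/33.
So producers capture 10/33 of the subsidy.

Producer share = 10/33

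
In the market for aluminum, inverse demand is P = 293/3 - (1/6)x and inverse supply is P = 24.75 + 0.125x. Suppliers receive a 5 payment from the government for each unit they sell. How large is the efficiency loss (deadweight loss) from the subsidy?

Deadweight loss = 300/7

Pre-subsidy: 293/3 - (1/6)x = 24.75 + 0.125x gives x* = 250 and P* = 56.
With the subsidy, sellers receive Ps = Pb + 5 for each unit, where Pb is the price buyers pay.
On the curves, Pb = 293/3 - (1/6)x and Ps = 24.75 + 0.125x; the wedge Ps − Pb = 5 gives 24.75 + 0.125x − (293/3 - (1/6)x) = 5, so x' = 1870/7.
Then Pb = 293/3 − (1/6)·(1870/7) = 372/7 and Ps = 24.75 + 0.125·(1870/7) = 407/7.
The subsidy expands output by 1870/7 − 250 = 120/7 past the efficient level; on those units the gap between marginal cost and willingness to pay runs from 0 up to 5.
DWL = ½ × 5 × 120/7 = 300/7.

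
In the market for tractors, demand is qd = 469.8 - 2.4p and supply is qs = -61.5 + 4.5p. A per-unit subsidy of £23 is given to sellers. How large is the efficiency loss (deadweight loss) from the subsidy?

Deadweight loss = £414

Pre-subsidy: 469.8 - 2.4p = -61.5 + 4.5p gives p* = 77, q* = 285.
With the subsidy, sellers receive ps = pb + 23 for each unit, where pb is the price buyers pay.
Supply in terms of pb becomes qs = -61.5 + 4.5(pb + 23) = 42 + 4.5pb. Setting this equal to demand: 469.8 - 2.4pb = 42 + 4.5pb, so pb = 62.
Sellers receive ps = 62 + 23 = 85; q' = 469.8 − 2.4·62 = 321.
The subsidy expands output by 321 − 285 = 36 past the efficient level; on those units the gap between marginal cost and willingness to pay runs from 0 up to 23.
DWL = ½ × 23 × 36 = 414.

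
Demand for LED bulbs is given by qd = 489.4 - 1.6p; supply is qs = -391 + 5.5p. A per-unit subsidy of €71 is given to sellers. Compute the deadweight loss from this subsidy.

Deadweight loss = €3124

Pre-subsidy: 489.4 - 1.6p = -391 + 5.5p gives p* = 124, q* = 291.
With the subsidy, sellers receive ps = pb + 71 for each unit, where pb is the price buyers pay.
Supply in terms of pb becomes qs = -391 + 5.5(pb + 71) = -0.5 + 5.5pb. Setting this equal to demand: 489.4 - 1.6pb = -0.5 + 5.5pb, so pb = 69.
Sellers receive ps = 69 + 71 = 140; q' = 489.4 − 1.6·69 = 379.
The subsidy expands output by 379 − 291 = 88 past the efficient level; on those units the gap between marginal cost and willingness to pay runs from 0 up to 71.
DWL = ½ × 71 × 88 = 3124.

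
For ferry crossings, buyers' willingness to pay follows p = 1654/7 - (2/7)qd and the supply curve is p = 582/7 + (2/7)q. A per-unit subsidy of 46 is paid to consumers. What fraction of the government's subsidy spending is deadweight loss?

DWL / government spending = 161/1394

Pre-subsidy: 1654/7 - (2/7)q = 582/7 + (2/7)q gives q* = 268 and p* = 1118/7.
With the rebate, buyers effectively pay pb = ps − 46, where ps is the price sellers receive.
On the curves, pb = 1654/7 - (2/7)q and ps = 582/7 + (2/7)q; the wedge ps − pb = 46 gives 582/7 + (2/7)q − (1654/7 - (2/7)q) = 46, so q' = 348.5.
Then pb = 1654/7 − (2/7)·348.5 = 957/7 and ps = 582/7 + (2/7)·348.5 = 1279/7.
ΔCS = ½(268 + 348.5)(1118/7 − 957/7) = 7089.75; ΔPS = ½(268 + 348.5)(1279/7 − 1118/7) = 7089.75.
Government spending = 46 × 348.5 = 16031.
DWL = ½ × 46 × (348.5 − 268) = 1851.5; fraction = 1851.5 / 16031 = 161/1394.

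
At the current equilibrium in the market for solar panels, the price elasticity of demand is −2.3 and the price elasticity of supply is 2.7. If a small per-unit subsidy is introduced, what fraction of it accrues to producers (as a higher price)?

For a small subsidy around the equilibrium, the benefit split depends on the relative slopes, which at a point are proportional to the elasticities.
Buyer share = εs/(εs + |εd|) = 2.7/(2.7 + 2.3) = 0.54; seller share = |εd|/(εs + |εd|) = 0.46.
So producers capture 0.46 of the subsidy.

Producer share = 0.46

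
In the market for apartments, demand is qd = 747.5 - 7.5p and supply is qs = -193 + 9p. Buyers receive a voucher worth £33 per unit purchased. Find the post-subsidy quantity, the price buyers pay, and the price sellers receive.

Pre-subsidy: 747.5 - 7.5p = -193 + 9p gives p* = 57, q* = 320.
With the rebate, buyers effectively pay pb = ps − 33, where ps is the price sellers receive.
Demand in terms of ps becomes qd = 747.5 − 7.5(ps − 33) = 995 - 7.5ps. Setting this equal to supply: 995 - 7.5ps = -193 + 9ps, so ps = 72.
Buyers pay pb = 72 − 33 = 39; q' = -193 + 9·72 = 455.

q' = 455; buyers pay £39; sellers receive £72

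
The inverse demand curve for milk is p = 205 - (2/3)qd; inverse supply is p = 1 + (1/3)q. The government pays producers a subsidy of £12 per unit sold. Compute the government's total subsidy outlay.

Government cost = £2592

Pre-subsidy: 205 - (2/3)q = 1 + (1/3)q gives q* = 204 and p* = 69.
With the subsidy, sellers receive ps = pb + 12 for each unit, where pb is the price buyers pay.
On the curves, pb = 205 - (2/3)q and ps = 1 + (1/3)q; the wedge ps − pb = 12 gives 1 + (1/3)q − (205 - (2/3)q) = 12, so q' = 216.
Then pb = 205 − (2/3)·216 = 61 and ps = 1 + (1/3)·216 = 73.
Government outlay = subsidy × quantity = 12 × 216 = 2592.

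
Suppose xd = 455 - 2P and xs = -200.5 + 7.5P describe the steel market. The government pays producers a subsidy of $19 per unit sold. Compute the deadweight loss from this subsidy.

Pre-subsidy: 455 - 2P = -200.5 + 7.5P gives P* = 69, x* = 317.
With the subsidy, sellers receive Ps = Pb + 19 for each unit, where Pb is the price buyers pay.
Supply in terms of Pb becomes xs = -200.5 + 7.5(Pb + 19) = -58 + 7.5Pb. Setting this equal to demand: 455 - 2Pb = -58 + 7.5Pb, so Pb = 54.
Sellers receive Ps = 54 + 19 = 73; x' = 455 − 2·54 = 347.
The subsidy expands output by 347 − 317 = 30 past the efficient level; on those units the gap between marginal cost and willingness to pay runs from 0 up to 19.
DWL = ½ × 19 × 30 = 285.

Deadweight loss = $285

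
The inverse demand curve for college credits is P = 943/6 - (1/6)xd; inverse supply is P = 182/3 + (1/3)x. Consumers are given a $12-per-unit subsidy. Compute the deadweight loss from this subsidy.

Deadweight loss = $144

Pre-subsidy: 943/6 - (1/6)x = 182/3 + (1/3)x gives x* = 193 and P* = 125.
With the rebate, buyers effectively pay Pb = Ps − 12, where Ps is the price sellers receive.
On the curves, Pb = 943/6 - (1/6)x and Ps = 182/3 + (1/3)x; the wedge Ps − Pb = 12 gives 182/3 + (1/3)x − (943/6 - (1/6)x) = 12, so x' = 217.
Then Pb = 943/6 − (1/6)·217 = 121 and Ps = 182/3 + (1/3)·217 = 133.
The subsidy expands output by 217 − 193 = 24 past the efficient level; on those units the gap between marginal cost and willingness to pay runs from 0 up to 12.
DWL = ½ × 12 × 24 = 144.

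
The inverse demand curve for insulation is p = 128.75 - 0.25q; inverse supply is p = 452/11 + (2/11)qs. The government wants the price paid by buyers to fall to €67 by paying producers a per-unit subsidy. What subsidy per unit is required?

At a buyer price of 67, quantity demanded is 515 − 4·67 = 247.
Sellers supply 247 only when they receive ps = 452/11 + (2/11)·247 = 86.
s = ps − pb = 86 − 67 = 19.

Required subsidy s = €19 per unit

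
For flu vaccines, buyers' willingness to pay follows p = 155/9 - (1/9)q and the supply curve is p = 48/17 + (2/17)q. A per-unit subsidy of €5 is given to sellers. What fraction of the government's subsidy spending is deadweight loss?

DWL / government spending = 765/5936

Pre-subsidy: 155/9 - (1/9)q = 48/17 + (2/17)q gives q* = 2203/35 and p* = 358/35.
With the subsidy, sellers receive ps = pb + 5 for each unit, where pb is the price buyers pay.
On the curves, pb = 155/9 - (1/9)q and ps = 48/17 + (2/17)q; the wedge ps − pb = 5 gives 48/17 + (2/17)q − (155/9 - (1/9)q) = 5, so q' = 84.8.
Then pb = 155/9 − (1/9)·84.8 = 7.8 and ps = 48/17 + (2/17)·84.8 = 12.8.
ΔCS = ½(2203/35 + 84.8)(358/35 − 7.8) = 87907/490; ΔPS = ½(2203/35 + 84.8)(12.8 − 358/35) = 46539/245.
Government spending = 5 × 84.8 = 424.
DWL = ½ × 5 × (84.8 − 2203/35) = 765/14; fraction = (765/14) / 424 = 765/5936.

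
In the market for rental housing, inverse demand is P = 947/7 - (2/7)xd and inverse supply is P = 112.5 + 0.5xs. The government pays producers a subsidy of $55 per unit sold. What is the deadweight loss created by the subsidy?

Pre-subsidy: 947/7 - (2/7)x = 112.5 + 0.5x gives x* = 29 and P* = 127.
With the subsidy, sellers receive Ps = Pb + 55 for each unit, where Pb is the price buyers pay.
On the curves, Pb = 947/7 - (2/7)x and Ps = 112.5 + 0.5x; the wedge Ps − Pb = 55 gives 112.5 + 0.5x − (947/7 - (2/7)x) = 55, so x' = 99.
Then Pb = 947/7 − (2/7)·99 = 107 and Ps = 112.5 + 0.5·99 = 162.
The subsidy expands output by 99 − 29 = 70 past the efficient level; on those units the gap between marginal cost and willingness to pay runs from 0 up to 55.
DWL = ½ × 55 × 70 = 1925.

Deadweight loss = $1925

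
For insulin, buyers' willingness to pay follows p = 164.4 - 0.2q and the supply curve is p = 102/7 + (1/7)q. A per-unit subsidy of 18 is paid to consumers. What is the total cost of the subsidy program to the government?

Government cost = 8811

Pre-subsidy: 164.4 - 0.2q = 102/7 + (1/7)q gives q* = 437 and p* = 77.
With the rebate, buyers effectively pay pb = ps − 18, where ps is the price sellers receive.
On the curves, pb = 164.4 - 0.2q and ps = 102/7 + (1/7)q; the wedge ps − pb = 18 gives 102/7 + (1/7)q − (164.4 - 0.2q) = 18, so q' = 489.5.
Then pb = 164.4 − 0.2·489.5 = 66.5 and ps = 102/7 + (1/7)·489.5 = 84.5.
Government outlay = subsidy × quantity = 18 × 489.5 = 8811.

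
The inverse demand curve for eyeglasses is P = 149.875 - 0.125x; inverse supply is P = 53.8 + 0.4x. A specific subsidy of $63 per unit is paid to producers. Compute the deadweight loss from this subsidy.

Pre-subsidy: 149.875 - 0.125x = 53.8 + 0.4x gives x* = 183 and P* = 127.
With the subsidy, sellers receive Ps = Pb + 63 for each unit, where Pb is the price buyers pay.
On the curves, Pb = 149.875 - 0.125x and Ps = 53.8 + 0.4x; the wedge Ps − Pb = 63 gives 53.8 + 0.4x − (149.875 - 0.125x) = 63, so x' = 303.
Then Pb = 149.875 − 0.125·303 = 112 and Ps = 53.8 + 0.4·303 = 175.
The subsidy expands output by 303 − 183 = 120 past the efficient level; on those units the gap between marginal cost and willingness to pay runs from 0 up to 63.
DWL = ½ × 63 × 120 = 3780.

Deadweight loss = $3780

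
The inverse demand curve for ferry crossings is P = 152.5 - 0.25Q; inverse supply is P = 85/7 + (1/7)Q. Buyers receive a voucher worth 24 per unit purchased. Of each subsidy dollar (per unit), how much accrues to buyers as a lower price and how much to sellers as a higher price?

Pre-subsidy: 152.5 - 0.25Q = 85/7 + (1/7)Q gives Q* = 3930/11 and P* = 695/11.
With the rebate, buyers effectively pay Pb = Ps − 24, where Ps is the price sellers receive.
On the curves, Pb = 152.5 - 0.25Q and Ps = 85/7 + (1/7)Q; the wedge Ps − Pb = 24 gives 85/7 + (1/7)Q − (152.5 - 0.25Q) = 24, so Q' = 4602/11.
Then Pb = 152.5 − 0.25·(4602/11) = 527/11 and Ps = 85/7 + (1/7)·(4602/11) = 791/11.
Buyers' price falls by P* − Pb = 695/11 − 527/11 = 168/11; sellers' price rises by Ps − P* = 791/11 − 695/11 = 96/11.

Buyers gain 168/11 per unit; sellers gain 96/11 per unit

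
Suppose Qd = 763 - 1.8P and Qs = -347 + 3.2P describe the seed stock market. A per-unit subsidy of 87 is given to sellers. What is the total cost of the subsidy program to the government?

Pre-subsidy: 763 - 1.8P = -347 + 3.2P gives P* = 222, Q* = 363.4.
With the subsidy, sellers receive Ps = Pb + 87 for each unit, where Pb is the price buyers pay.
Supply in terms of Pb becomes Qs = -347 + 3.2(Pb + 87) = -68.6 + 3.2Pb. Setting this equal to demand: 763 - 1.8Pb = -68.6 + 3.2Pb, so Pb = 166.32.
Sellers receive Ps = 166.32 + 87 = 253.32; Q' = 763 − 1.8·166.32 = 463.624.
Government outlay = subsidy × quantity = 87 × 463.624 = 40335.288.

Government cost = 40335.288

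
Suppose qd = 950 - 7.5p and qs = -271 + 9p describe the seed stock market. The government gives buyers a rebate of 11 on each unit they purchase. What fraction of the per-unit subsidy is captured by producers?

Pre-subsidy: 950 - 7.5p = -271 + 9p gives p* = 74, q* = 395.
With the rebate, buyers effectively pay pb = ps − 11, where ps is the price sellers receive.
Demand in terms of ps becomes qd = 950 − 7.5(ps − 11) = 1032.5 - 7.5ps. Setting this equal to supply: 1032.5 - 7.5ps = -271 + 9ps, so ps = 79.
Buyers pay pb = 79 − 11 = 68; q' = -271 + 9·79 = 440.
Buyers' price falls by p* − pb = 74 − 68 = 6; sellers' price rises by ps − p* = 79 − 74 = 5.
So producers capture 5/11 = 5/11 of each unit of subsidy.

Producer share = 5/11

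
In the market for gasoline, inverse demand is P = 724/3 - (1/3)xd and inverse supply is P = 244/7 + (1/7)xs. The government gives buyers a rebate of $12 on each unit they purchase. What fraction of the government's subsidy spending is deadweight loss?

DWL / government spending = 63/2294

Pre-subsidy: 724/3 - (1/3)x = 244/7 + (1/7)x gives x* = 433.6 and P* = 96.8.
With the rebate, buyers effectively pay Pb = Ps − 12, where Ps is the price sellers receive.
On the curves, Pb = 724/3 - (1/3)x and Ps = 244/7 + (1/7)x; the wedge Ps − Pb = 12 gives 244/7 + (1/7)x − (724/3 - (1/3)x) = 12, so x' = 458.8.
Then Pb = 724/3 − (1/3)·458.8 = 88.4 and Ps = 244/7 + (1/7)·458.8 = 100.4.
ΔCS = ½(433.6 + 458.8)(96.8 − 88.4) = 3748.08; ΔPS = ½(433.6 + 458.8)(100.4 − 96.8) = 1606.32.
Government spending = 12 × 458.8 = 5505.6.
DWL = ½ × 12 × (458.8 − 433.6) = 151.2; fraction = 151.2 / 5505.6 = 63/2294.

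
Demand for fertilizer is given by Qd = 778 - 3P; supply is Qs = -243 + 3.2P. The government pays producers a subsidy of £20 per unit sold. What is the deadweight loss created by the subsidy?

Pre-subsidy: 778 - 3P = -243 + 3.2P gives P* = 5105/31, Q* = 8803/31.
With the subsidy, sellers receive Ps = Pb + 20 for each unit, where Pb is the price buyers pay.
Supply in terms of Pb becomes Qs = -243 + 3.2(Pb + 20) = -179 + 3.2Pb. Setting this equal to demand: 778 - 3Pb = -179 + 3.2Pb, so Pb = 4785/31.
Sellers receive Ps = 4785/31 + 20 = 5405/31; Q' = 778 − 3·(4785/31) = 9763/31.
The subsidy expands output by 9763/31 − 8803/31 = 960/31 past the efficient level; on those units the gap between marginal cost and willingness to pay runs from 0 up to 20.
DWL = ½ × 20 × 960/31 = 9600/31.

Deadweight loss = 9600/31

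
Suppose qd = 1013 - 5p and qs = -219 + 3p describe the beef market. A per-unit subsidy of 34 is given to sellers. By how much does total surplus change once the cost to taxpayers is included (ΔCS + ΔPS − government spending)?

Net change in total surplus = -1083.75

Pre-subsidy: 1013 - 5p = -219 + 3p gives p* = 154, q* = 243.
With the subsidy, sellers receive ps = pb + 34 for each unit, where pb is the price buyers pay.
Supply in terms of pb becomes qs = -219 + 3(pb + 34) = -117 + 3pb. Setting this equal to demand: 1013 - 5pb = -117 + 3pb, so pb = 141.25.
Sellers receive ps = 141.25 + 34 = 175.25; q' = 1013 − 5·141.25 = 306.75.
ΔCS = ½(243 + 306.75)(154 − 141.25) = 3504.65625; ΔPS = ½(243 + 306.75)(175.25 − 154) = 5841.09375.
Government spending = 34 × 306.75 = 10429.5.
Net change = 3504.65625 + 5841.09375 − 10429.5 = -1083.75. The loss equals the DWL triangle ½·34·63.75.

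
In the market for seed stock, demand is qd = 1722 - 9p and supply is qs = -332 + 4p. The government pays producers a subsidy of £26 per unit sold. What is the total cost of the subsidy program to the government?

Pre-subsidy: 1722 - 9p = -332 + 4p gives p* = 158, q* = 300.
With the subsidy, sellers receive ps = pb + 26 for each unit, where pb is the price buyers pay.
Supply in terms of pb becomes qs = -332 + 4(pb + 26) = -228 + 4pb. Setting this equal to demand: 1722 - 9pb = -228 + 4pb, so pb = 150.
Sellers receive ps = 150 + 26 = 176; q' = 1722 − 9·150 = 372.
Government outlay = subsidy × quantity = 26 × 372 = 9672.

Government cost = £9672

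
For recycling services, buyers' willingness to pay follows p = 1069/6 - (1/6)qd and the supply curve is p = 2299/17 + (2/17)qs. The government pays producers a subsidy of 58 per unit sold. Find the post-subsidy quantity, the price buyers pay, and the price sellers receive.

q' = 355; buyers pay 119; sellers receive 177

Pre-subsidy: 1069/6 - (1/6)q = 2299/17 + (2/17)q gives q* = 151 and p* = 153.
With the subsidy, sellers receive ps = pb + 58 for each unit, where pb is the price buyers pay.
On the curves, pb = 1069/6 - (1/6)q and ps = 2299/17 + (2/17)q; the wedge ps − pb = 58 gives 2299/17 + (2/17)q − (1069/6 - (1/6)q) = 58, so q' = 355.
Then pb = 1069/6 − (1/6)·355 = 119 and ps = 2299/17 + (2/17)·355 = 177.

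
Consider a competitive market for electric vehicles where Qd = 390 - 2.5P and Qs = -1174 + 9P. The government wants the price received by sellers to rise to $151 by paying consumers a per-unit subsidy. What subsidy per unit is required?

Required subsidy s = $69 per unit

At a seller price of 151, quantity supplied is -1174 + 9·151 = 185.
Buyers absorb 185 only when they pay Pb with 390 − 2.5·Pb = 185, i.e. Pb = 82.
s = Ps − Pb = 151 − 82 = 69.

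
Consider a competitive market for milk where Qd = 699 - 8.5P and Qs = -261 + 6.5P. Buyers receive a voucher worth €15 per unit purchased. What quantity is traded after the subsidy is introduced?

Pre-subsidy: 699 - 8.5P = -261 + 6.5P gives P* = 64, Q* = 155.
With the rebate, buyers effectively pay Pb = Ps − 15, where Ps is the price sellers receive.
Demand in terms of Ps becomes Qd = 699 − 8.5(Ps − 15) = 826.5 - 8.5Ps. Setting this equal to supply: 826.5 - 8.5Ps = -261 + 6.5Ps, so Ps = 72.5.
Buyers pay Pb = 72.5 − 15 = 57.5; Q' = -261 + 6.5·72.5 = 210.25.

Q' = 210.25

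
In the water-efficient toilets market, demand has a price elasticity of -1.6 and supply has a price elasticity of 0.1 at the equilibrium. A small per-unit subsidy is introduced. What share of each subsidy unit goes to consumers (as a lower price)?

Consumer share = 1/17

For a small subsidy around the equilibrium, the benefit split depends on the relative slopes, which at a point are proportional to the elasticities.
Buyer share = εs/(εs + |εd|) = 0.1/(0.1 + 1.6) = 1/17; seller share = |εd|/(εs + |εd|) = 16/17.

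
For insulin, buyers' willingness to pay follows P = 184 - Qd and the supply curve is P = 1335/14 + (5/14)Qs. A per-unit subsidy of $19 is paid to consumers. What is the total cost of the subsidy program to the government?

Government cost = $1507

Pre-subsidy: 184 - Q = 1335/14 + (5/14)Q gives Q* = 1241/19 and P* = 2255/19.
With the rebate, buyers effectively pay Pb = Ps − 19, where Ps is the price sellers receive.
On the curves, Pb = 184 - Q and Ps = 1335/14 + (5/14)Q; the wedge Ps − Pb = 19 gives 1335/14 + (5/14)Q − (184 - Q) = 19, so Q' = 1507/19.
Then Pb = 184 − 1·(1507/19) = 1989/19 and Ps = 1335/14 + (5/14)·(1507/19) = 2350/19.
Government outlay = subsidy × quantity = 19 × 1507/19 = 1507.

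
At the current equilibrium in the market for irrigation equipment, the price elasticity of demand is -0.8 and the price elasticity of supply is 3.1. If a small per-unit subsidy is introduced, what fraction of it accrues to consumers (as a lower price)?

Consumer share = 31/39

For a small subsidy around the equilibrium, the benefit split depends on the relative slopes, which at a point are proportional to the elasticities.
Buyer share = εs/(εs + |εd|) = 3.1/(3.1 + 0.8) = 31/39; seller share = |εd|/(εs + |εd|) = 8/39.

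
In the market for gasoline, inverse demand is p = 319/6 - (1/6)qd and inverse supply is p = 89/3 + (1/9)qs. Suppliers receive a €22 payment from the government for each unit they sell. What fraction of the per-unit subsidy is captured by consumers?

Pre-subsidy: 319/6 - (1/6)q = 89/3 + (1/9)q gives q* = 84.6 and p* = 586/15.
With the subsidy, sellers receive ps = pb + 22 for each unit, where pb is the price buyers pay.
On the curves, pb = 319/6 - (1/6)q and ps = 89/3 + (1/9)q; the wedge ps − pb = 22 gives 89/3 + (1/9)q − (319/6 - (1/6)q) = 22, so q' = 163.8.
Then pb = 319/6 − (1/6)·163.8 = 388/15 and ps = 89/3 + (1/9)·163.8 = 718/15.
Buyers' price falls by p* − pb = 586/15 − 388/15 = 13.2; sellers' price rises by ps − p* = 718/15 − 586/15 = 8.8.
So consumers capture 13.2/22 = 0.6 of each unit of subsidy.

Consumer share = 0.6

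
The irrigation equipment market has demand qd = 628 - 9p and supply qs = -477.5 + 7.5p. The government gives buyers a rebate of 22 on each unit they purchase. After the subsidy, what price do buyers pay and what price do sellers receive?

Pre-subsidy: 628 - 9p = -477.5 + 7.5p gives p* = 67, q* = 25.
With the rebate, buyers effectively pay pb = ps − 22, where ps is the price sellers receive.
Demand in terms of ps becomes qd = 628 − 9(ps − 22) = 826 - 9ps. Setting this equal to supply: 826 - 9ps = -477.5 + 7.5ps, so ps = 79.
Buyers pay pb = 79 − 22 = 57; q' = -477.5 + 7.5·79 = 115.

Buyers pay 57; sellers receive 79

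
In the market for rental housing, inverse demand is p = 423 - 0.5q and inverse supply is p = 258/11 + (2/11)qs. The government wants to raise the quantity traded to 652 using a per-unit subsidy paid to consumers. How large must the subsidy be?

Required subsidy s = 45 per unit

At q = 652, from the demand curve buyers pay pb = 423 − 0.5·652 = 97; from the supply curve sellers need ps = 258/11 + (2/11)·652 = 142.
The subsidy must fill the gap: s = ps − pb = 142 − 97 = 45.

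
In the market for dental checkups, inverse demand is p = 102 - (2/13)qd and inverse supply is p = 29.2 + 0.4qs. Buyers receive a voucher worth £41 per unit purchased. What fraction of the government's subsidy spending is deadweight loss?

DWL / government spending = 205/1138

Pre-subsidy: 102 - (2/13)q = 29.2 + 0.4q gives q* = 1183/9 and p* = 736/9.
With the rebate, buyers effectively pay pb = ps − 41, where ps is the price sellers receive.
On the curves, pb = 102 - (2/13)q and ps = 29.2 + 0.4q; the wedge ps − pb = 41 gives 29.2 + 0.4q − (102 - (2/13)q) = 41, so q' = 7397/36.
Then pb = 102 − (2/13)·(7397/36) = 1267/18 and ps = 29.2 + 0.4·(7397/36) = 2005/18.
ΔCS = ½(1183/9 + 7397/36)(736/9 − 1267/18) = 828815/432; ΔPS = ½(1183/9 + 7397/36)(2005/18 − 736/9) = 2154919/432.
Government spending = 41 × 7397/36 = 303277/36.
DWL = ½ × 41 × (7397/36 − 1183/9) = 109265/72; fraction = (109265/72) / (303277/36) = 205/1138.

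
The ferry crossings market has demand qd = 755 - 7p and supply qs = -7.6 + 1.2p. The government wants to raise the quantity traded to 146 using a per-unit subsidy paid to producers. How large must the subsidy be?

Required subsidy s = 41 per unit

At q = 146, invert demand for the buyer price: pb = (755 − 146)/7 = 87; invert supply for the seller price: ps = (146 − (-7.6))/1.2 = 128.
The subsidy must fill the gap: s = ps − pb = 128 − 87 = 41.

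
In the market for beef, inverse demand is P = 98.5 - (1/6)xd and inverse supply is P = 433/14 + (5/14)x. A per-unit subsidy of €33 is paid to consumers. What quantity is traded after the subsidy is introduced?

x' = 192

Pre-subsidy: 98.5 - (1/6)x = 433/14 + (5/14)x gives x* = 129 and P* = 77.
With the rebate, buyers effectively pay Pb = Ps − 33, where Ps is the price sellers receive.
On the curves, Pb = 98.5 - (1/6)x and Ps = 433/14 + (5/14)x; the wedge Ps − Pb = 33 gives 433/14 + (5/14)x − (98.5 - (1/6)x) = 33, so x' = 192.
Then Pb = 98.5 − (1/6)·192 = 66.5 and Ps = 433/14 + (5/14)·192 = 99.5.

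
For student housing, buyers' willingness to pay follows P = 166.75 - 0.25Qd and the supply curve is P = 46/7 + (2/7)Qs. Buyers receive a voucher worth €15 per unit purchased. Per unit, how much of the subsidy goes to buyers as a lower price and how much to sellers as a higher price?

Buyers gain €7 per unit; sellers gain €8 per unit

Pre-subsidy: 166.75 - 0.25Q = 46/7 + (2/7)Q gives Q* = 299 and P* = 92.
With the rebate, buyers effectively pay Pb = Ps − 15, where Ps is the price sellers receive.
On the curves, Pb = 166.75 - 0.25Q and Ps = 46/7 + (2/7)Q; the wedge Ps − Pb = 15 gives 46/7 + (2/7)Q − (166.75 - 0.25Q) = 15, so Q' = 327.
Then Pb = 166.75 − 0.25·327 = 85 and Ps = 46/7 + (2/7)·327 = 100.
Buyers' price falls by P* − Pb = 92 − 85 = 7; sellers' price rises by Ps − P* = 100 − 92 = 8.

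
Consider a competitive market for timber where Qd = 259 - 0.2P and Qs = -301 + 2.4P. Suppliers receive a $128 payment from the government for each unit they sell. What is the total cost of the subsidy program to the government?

Pre-subsidy: 259 - 0.2P = -301 + 2.4P gives P* = 2800/13, Q* = 2807/13.
With the subsidy, sellers receive Ps = Pb + 128 for each unit, where Pb is the price buyers pay.
Supply in terms of Pb becomes Qs = -301 + 2.4(Pb + 128) = 6.2 + 2.4Pb. Setting this equal to demand: 259 - 0.2Pb = 6.2 + 2.4Pb, so Pb = 1264/13.
Sellers receive Ps = 1264/13 + 128 = 2928/13; Q' = 259 − 0.2·(1264/13) = 15571/65.
Government outlay = subsidy × quantity = 128 × 15571/65 = 1993088/65.

Government cost = 1993088/65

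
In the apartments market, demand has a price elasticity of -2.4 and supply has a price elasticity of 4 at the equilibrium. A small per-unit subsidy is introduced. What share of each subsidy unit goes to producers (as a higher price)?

For a small subsidy around the equilibrium, the benefit split depends on the relative slopes, which at a point are proportional to the elasticities.
Buyer share = εs/(εs + |εd|) = 4/(4 + 2.4) = 0.625; seller share = |εd|/(εs + |εd|) = 0.375.
So producers capture 0.375 of the subsidy.

Producer share = 0.375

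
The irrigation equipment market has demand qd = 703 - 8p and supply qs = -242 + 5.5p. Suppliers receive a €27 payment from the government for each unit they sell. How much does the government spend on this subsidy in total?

Pre-subsidy: 703 - 8p = -242 + 5.5p gives p* = 70, q* = 143.
With the subsidy, sellers receive ps = pb + 27 for each unit, where pb is the price buyers pay.
Supply in terms of pb becomes qs = -242 + 5.5(pb + 27) = -93.5 + 5.5pb. Setting this equal to demand: 703 - 8pb = -93.5 + 5.5pb, so pb = 59.
Sellers receive ps = 59 + 27 = 86; q' = 703 − 8·59 = 231.
Government outlay = subsidy × quantity = 27 × 231 = 6237.

Government cost = €6237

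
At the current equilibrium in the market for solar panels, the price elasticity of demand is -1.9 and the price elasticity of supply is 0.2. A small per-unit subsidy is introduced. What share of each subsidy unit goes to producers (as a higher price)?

Producer share = 19/21

For a small subsidy around the equilibrium, the benefit split depends on the relative slopes, which at a point are proportional to the elasticities.
Buyer share = εs/(εs + |εd|) = 0.2/(0.2 + 1.9) = 2/21; seller share = |εd|/(εs + |εd|) = 19/21.
So producers capture 19/21 of the subsidy.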